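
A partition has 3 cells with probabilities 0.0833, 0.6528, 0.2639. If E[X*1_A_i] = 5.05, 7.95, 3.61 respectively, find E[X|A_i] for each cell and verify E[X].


For each cell A_i: E[X|A_i] = E[X*1_A_i] / P(A_i)
Step 1: E[X|A_1] = 5.05 / 0.0833 = 60.62425
Step 2: E[X|A_2] = 7.95 / 0.6528 = 12.178309
Step 3: E[X|A_3] = 3.61 / 0.2639 = 13.679424
Verification: E[X] = sum E[X*1_A_i] = 5.05 + 7.95 + 3.61 = 16.61


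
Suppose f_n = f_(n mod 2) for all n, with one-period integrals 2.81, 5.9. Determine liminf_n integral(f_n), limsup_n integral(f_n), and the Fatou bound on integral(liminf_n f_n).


The sequence (integral(f_n)) is periodic with period 2, repeating the values 2.81, 5.9 indefinitely.
Step 1: For a periodic sequence, every tail (a_m, a_(m+1), ...) contains all 2 period values infinitely often.
Step 2: Hence inf of every tail = min of the period values = min(2.81, 5.9) = 2.81.
        liminf_n integral(f_n) = sup over m of (inf of tail from m) = 2.81.
Step 3: Similarly sup of every tail = max of the period values = 5.9.
        limsup_n integral(f_n) = 5.9.
Step 4: Fatou's lemma: integral(liminf_n f_n) <= liminf_n integral(f_n) = 2.81.
        So the integral of the pointwise liminf is at most 2.81.


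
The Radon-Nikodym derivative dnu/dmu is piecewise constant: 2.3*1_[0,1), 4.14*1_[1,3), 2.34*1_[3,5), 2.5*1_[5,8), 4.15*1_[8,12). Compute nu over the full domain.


Integrate each piece of the Radon-Nikodym derivative:
Step 1: integral_0^1 2.3 dx = 2.3*(1-0) = 2.3*1 = 2.3
Step 2: integral_1^3 4.14 dx = 4.14*(3-1) = 4.14*2 = 8.28
Step 3: integral_3^5 2.34 dx = 2.34*(5-3) = 2.34*2 = 4.68
Step 4: integral_5^8 2.5 dx = 2.5*(8-5) = 2.5*3 = 7.5
Step 5: integral_8^12 4.15 dx = 4.15*(12-8) = 4.15*4 = 16.6
Total: 2.3 + 8.28 + 4.68 + 7.5 + 16.6 = 39.36


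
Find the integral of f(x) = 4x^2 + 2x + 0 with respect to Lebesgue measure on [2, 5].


The Lebesgue integral of a Riemann-integrable function agrees with the Riemann integral.
Antiderivative F(x) = (4/3)x^3 + (2/2)x^2 + 0x
F(5) = (4/3)*5^3 + (2/2)*5^2 + 0*5
     = (4/3)*125 + (2/2)*25 + 0*5
     = 166.666667 + 25 + 0
     = 191.666667
F(2) = 14.666667
Integral = F(5) - F(2) = 191.666667 - 14.666667 = 177


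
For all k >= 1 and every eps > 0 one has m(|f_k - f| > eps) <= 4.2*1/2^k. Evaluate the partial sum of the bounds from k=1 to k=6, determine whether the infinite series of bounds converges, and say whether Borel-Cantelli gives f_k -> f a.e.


Step 1: List the terms 4.2*1/2^k for k = 1 to 6:
  k=1: 2.1
  k=2: 1.05
  k=3: 0.525
  k=4: 0.2625
  k=5: 0.13125
  k=6: 0.065625
Step 2: Partial sum = 2.1 + 1.05 + 0.525 + 0.2625 + 0.13125 + 0.065625
     = 4.134375
Step 3: The full series sum_(k>=1) 4.2*1/2^k converges (geometric series with ratio 1/2 < 1; a constant multiple of a convergent series converges).
Step 4: Fix eps > 0. Since sum_k m(|f_k - f| > eps) < infinity, the Borel-Cantelli lemma gives
        m(limsup_k {|f_k - f| > eps}) = 0, i.e. for a.e. x, |f_k(x) - f(x)| <= eps for all large k.
        Applying this with eps = 1/j for j = 1, 2, ... and intersecting the countably many full-measure sets,
        for a.e. x we get limsup_k |f_k(x) - f(x)| <= 1/j for every j, hence f_k -> f almost everywhere.
Conclusion: series converges; Borel-Cantelli yields f_k -> f a.e.


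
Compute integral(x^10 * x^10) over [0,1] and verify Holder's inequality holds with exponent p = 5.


Step 1: Exact integral of f*g = integral(x^20, 0, 1) = 1/21
     = 0.047619
Step 2: Holder bound with p=5, q=1.25:
  ||f||_p = (integral x^50 dx)^(1/5) = (1/51)^(1/5) = 0.455497
  ||g||_q = (integral x^12.5 dx)^(1/1.25) = (1/13.5)^(1/1.25) = 0.124662
Step 3: Holder bound = ||f||_p * ||g||_q = 0.455497 * 0.124662 = 0.056783
Verification: 0.047619 <= 0.056783 (Holder holds)


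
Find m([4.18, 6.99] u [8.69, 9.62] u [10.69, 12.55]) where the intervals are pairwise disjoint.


For pairwise disjoint intervals, m(union) = sum of lengths.
= (6.99 - 4.18) + (9.62 - 8.69) + (12.55 - 10.69)
= 2.81 + 0.93 + 1.86
= 5.6


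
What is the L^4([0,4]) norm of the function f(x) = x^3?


Step 1: ||f||_4 = (integral_0^4 |x^3|^4 dx)^(1/4)
     = (integral_0^4 x^12 dx)^(1/4)
Step 2: integral_0^4 x^12 dx = [x^13/(13)] from 0 to 4 = 4^13/13
     = 67108864/13 = 5.162220e+06
Step 3: ||f||_4 = (5.162220e+06)^(1/4) = 47.666047


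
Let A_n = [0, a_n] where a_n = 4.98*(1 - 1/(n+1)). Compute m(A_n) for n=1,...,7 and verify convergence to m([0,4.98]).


By continuity of measure from below: if A_n increases to A, then m(A_n) -> m(A).
Here A = [0, 4.98], so m(A) = 4.98
Step 1: a_1 = 4.98*(1 - 1/2) = 2.49, m(A_1) = 2.49
Step 2: a_2 = 4.98*(1 - 1/3) = 3.32, m(A_2) = 3.32
Step 3: a_3 = 4.98*(1 - 1/4) = 3.735, m(A_3) = 3.735
Step 4: a_4 = 4.98*(1 - 1/5) = 3.984, m(A_4) = 3.984
Step 5: a_5 = 4.98*(1 - 1/6) = 4.15, m(A_5) = 4.15
Step 6: a_6 = 4.98*(1 - 1/7) = 4.2686, m(A_6) = 4.2686
Step 7: a_7 = 4.98*(1 - 1/8) = 4.3575, m(A_7) = 4.3575
Limit: m(A_n) -> m([0,4.98]) = 4.98


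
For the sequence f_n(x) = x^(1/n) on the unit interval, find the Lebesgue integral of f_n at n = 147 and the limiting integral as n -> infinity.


At n = 147: f_147(x) = x^(1/147).
Step 1: integral(x^(1/147), 0, 1) = [x^(1/147+1) / (1/147+1)] from 0 to 1
     = 1 / (1/147 + 1) = 1 / ((147+1)/147) = 147/(147+1)
     = 147/148 = 0.993243
Step 2: As n -> infinity, f_n(x) = x^(1/n) -> 1 for x in (0,1], and f_n is increasing in n.
By MCT, lim_n integral(f_n) = integral(lim_n f_n) = integral(1, 0, 1) = 1.
Step 3: Verify convergence: 147/148 = 0.993243 -> 1


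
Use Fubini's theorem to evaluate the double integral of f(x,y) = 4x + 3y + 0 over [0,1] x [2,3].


By Fubini, integrate in x first, then y.
Step 1: Fix y, integrate over x in [0,1]:
  integral(4x + 3y + 0, x=0..1)
  = 4*(1^2 - 0^2)/2 + (3y + 0)*(1 - 0)
  = 2 + (3y + 0)*1
  = 2 + 3y + 0
  = 2 + 3y
Step 2: Integrate over y in [2,3]:
  integral(2 + 3y, y=2..3)
  = 2*1 + 3*(3^2 - 2^2)/2
  = 2 + 7.5
  = 9.5


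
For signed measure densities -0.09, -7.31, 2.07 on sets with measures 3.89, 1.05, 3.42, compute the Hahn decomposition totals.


Step 1: Compute signed measure on each set:
  Set 1: -0.09 * 3.89 = -0.3501
  Set 2: -7.31 * 1.05 = -7.6755
  Set 3: 2.07 * 3.42 = 7.0794
Step 2: Total signed measure = (-0.3501) + (-7.6755) + (7.0794)
     = -0.9462
Step 3: Positive part mu+(X) = sum of positive contributions = 7.0794
Step 4: Negative part mu-(X) = |sum of negative contributions| = 8.0256


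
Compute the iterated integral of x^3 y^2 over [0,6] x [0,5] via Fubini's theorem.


By Fubini's theorem, the double integral factors as a product of single integrals:
Step 1: integral_0^6 x^3 dx = [x^4/4] from 0 to 6
     = 6^4/4 = 324
Step 2: integral_0^5 y^2 dy = [y^3/3] from 0 to 5
     = 5^3/3 = 41.666667
Step 3: Double integral = 324 * 41.666667 = 13500


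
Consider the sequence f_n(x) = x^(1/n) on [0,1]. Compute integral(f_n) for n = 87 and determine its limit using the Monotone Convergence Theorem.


At n = 87: f_87(x) = x^(1/87).
Step 1: integral(x^(1/87), 0, 1) = [x^(1/87+1) / (1/87+1)] from 0 to 1
     = 1 / (1/87 + 1) = 1 / ((87+1)/87) = 87/(87+1)
     = 87/88 = 0.988636
Step 2: As n -> infinity, f_n(x) = x^(1/n) -> 1 for x in (0,1], and f_n is increasing in n.
By MCT, lim_n integral(f_n) = integral(lim_n f_n) = integral(1, 0, 1) = 1.
Step 3: Verify convergence: 87/88 = 0.988636 -> 1


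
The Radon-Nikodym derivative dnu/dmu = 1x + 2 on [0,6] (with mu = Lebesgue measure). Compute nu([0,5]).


nu(A) = integral_A (dnu/dmu) dmu = integral_0^5 (1x + 2) dx
Step 1: Antiderivative F(x) = (1/2)x^2 + 2x
Step 2: F(5) = (1/2)*5^2 + 2*5 = 12.5 + 10 = 22.5
Step 3: F(0) = (1/2)*0^2 + 2*0 = 0.0 + 0 = 0.0
Step 4: nu([0,5]) = F(5) - F(0) = 22.5 - 0.0 = 22.5


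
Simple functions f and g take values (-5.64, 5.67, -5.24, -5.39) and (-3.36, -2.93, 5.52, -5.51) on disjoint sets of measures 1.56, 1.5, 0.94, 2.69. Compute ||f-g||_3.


Step 1: Compute differences f_i - g_i:
  -5.64 - -3.36 = -2.28
  5.67 - -2.93 = 8.6
  -5.24 - 5.52 = -10.76
  -5.39 - -5.51 = 0.12
Step 2: Compute |diff|^3 * measure for each set:
  |-2.28|^3 * 1.56 = 11.852352 * 1.56 = 18.489669
  |8.6|^3 * 1.5 = 636.056 * 1.5 = 954.084
  |-10.76|^3 * 0.94 = 1245.766976 * 0.94 = 1171.020957
  |0.12|^3 * 2.69 = 0.001728 * 2.69 = 0.004648
Step 3: Sum = 2143.599275
Step 4: ||f-g||_3 = (2143.599275)^(1/3) = 12.893808


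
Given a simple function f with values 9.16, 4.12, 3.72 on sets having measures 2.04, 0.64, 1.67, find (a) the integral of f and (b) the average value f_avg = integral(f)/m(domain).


Step 1: Integral = sum(value_i * measure_i)
= 9.16*2.04 + 4.12*0.64 + 3.72*1.67
= 18.6864 + 2.6368 + 6.2124
= 27.5356
Step 2: Total measure of domain = 2.04 + 0.64 + 1.67 = 4.35
Step 3: Average value = 27.5356 / 4.35 = 6.330023


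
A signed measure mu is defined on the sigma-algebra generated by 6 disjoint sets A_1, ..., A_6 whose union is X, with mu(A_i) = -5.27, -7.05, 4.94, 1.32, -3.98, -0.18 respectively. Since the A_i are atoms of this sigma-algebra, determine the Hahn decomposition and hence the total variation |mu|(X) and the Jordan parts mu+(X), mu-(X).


Step 1: Every measurable set is a union of atoms (the cells / points), so a Hahn decomposition is
  obtained by grouping atoms by sign: P = union of atoms with mu > 0, N = union of the remaining atoms.
  Atoms in P (indices): 3, 4;  atoms in N (indices): 1, 2, 5, 6
  Positive values: 4.94, 1.32
  Negative values: -5.27, -7.05, -3.98, -0.18
Step 2: mu+(X) = mu(P) = sum of positive atom values = 6.26
Step 3: mu-(X) = -mu(N) = sum of |negative atom values| = 16.48
Step 4: |mu|(X) = mu+(X) + mu-(X) = 6.26 + 16.48 = 22.74


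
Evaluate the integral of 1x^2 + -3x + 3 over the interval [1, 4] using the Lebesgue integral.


The Lebesgue integral of a Riemann-integrable function agrees with the Riemann integral.
Antiderivative F(x) = (1/3)x^3 + (-3/2)x^2 + 3x
F(4) = (1/3)*4^3 + (-3/2)*4^2 + 3*4
     = (1/3)*64 + (-3/2)*16 + 3*4
     = 21.333333 + -24 + 12
     = 9.333333
F(1) = 1.833333
Integral = F(4) - F(1) = 9.333333 - 1.833333 = 7.5


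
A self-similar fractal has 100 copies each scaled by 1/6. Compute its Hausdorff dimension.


For a self-similar set with N copies scaled by 1/r:
dim_H = log(N)/log(r) = log(100)/log(6)
= 4.60517/1.791759
= 2.570194


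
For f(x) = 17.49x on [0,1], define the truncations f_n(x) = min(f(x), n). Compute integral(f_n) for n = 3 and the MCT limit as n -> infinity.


f(x) = 17.49x on [0,1]; f_n(x) = min(17.49x, n). At n = 3:
Step 1: f(x) reaches 3 at x = 3/17.49 = 0.171527
Step 2: integral(f_3) = integral(17.49x, 0, 0.171527) + integral(3, 0.171527, 1)
       = 17.49*0.171527^2/2 + 3*(1 - 0.171527)
       = 0.25729 + 2.48542
       = 2.74271
Step 3: As n -> infinity, f_n increases to f, so by MCT integral(f_n) -> integral(f) = 17.49/2 = 8.745.
Convergence: integral(f_3) = 2.74271 -> 8.745 as n -> infinity


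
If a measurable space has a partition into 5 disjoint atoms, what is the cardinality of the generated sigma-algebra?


Each element of the sigma-algebra is a union of some subset of the 5 atoms.
The number of such subsets is 2^5 = 32.


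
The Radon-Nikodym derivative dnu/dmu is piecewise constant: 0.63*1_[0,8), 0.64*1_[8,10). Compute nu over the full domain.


Integrate each piece of the Radon-Nikodym derivative:
Step 1: integral_0^8 0.63 dx = 0.63*(8-0) = 0.63*8 = 5.04
Step 2: integral_8^10 0.64 dx = 0.64*(10-8) = 0.64*2 = 1.28
Total: 5.04 + 1.28 = 6.32


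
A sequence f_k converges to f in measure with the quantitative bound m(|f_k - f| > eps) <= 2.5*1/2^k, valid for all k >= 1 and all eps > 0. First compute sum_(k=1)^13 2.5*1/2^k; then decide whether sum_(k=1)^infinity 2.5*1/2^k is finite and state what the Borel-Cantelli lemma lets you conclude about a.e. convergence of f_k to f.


Step 1: List the terms 2.5*1/2^k for k = 1 to 13:
  k=1: 1.25
  k=2: 0.625
  k=3: 0.3125
  k=4: 0.15625
  k=5: 0.078125
  k=6: 0.039062
  k=7: 0.019531
  k=8: 0.009766
  k=9: 0.004883
  k=10: 0.002441
  k=11: 0.001221
  k=12: 6.103516e-04
  k=13: 3.051758e-04
Step 2: Partial sum = 1.25 + 0.625 + 0.3125 + 0.15625 + 0.078125 + 0.039062 + 0.019531 + 0.009766 + 0.004883 + 0.002441 + 0.001221 + 6.103516e-04 + 3.051758e-04
     = 2.499695
Step 3: The full series sum_(k>=1) 2.5*1/2^k converges (geometric series with ratio 1/2 < 1; a constant multiple of a convergent series converges).
Step 4: Fix eps > 0. Since sum_k m(|f_k - f| > eps) < infinity, the Borel-Cantelli lemma gives
        m(limsup_k {|f_k - f| > eps}) = 0, i.e. for a.e. x, |f_k(x) - f(x)| <= eps for all large k.
        Applying this with eps = 1/j for j = 1, 2, ... and intersecting the countably many full-measure sets,
        for a.e. x we get limsup_k |f_k(x) - f(x)| <= 1/j for every j, hence f_k -> f almost everywhere.
Conclusion: series converges; Borel-Cantelli yields f_k -> f a.e.


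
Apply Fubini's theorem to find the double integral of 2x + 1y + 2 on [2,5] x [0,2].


By Fubini, integrate in x first, then y.
Step 1: Fix y, integrate over x in [2,5]:
  integral(2x + 1y + 2, x=2..5)
  = 2*(5^2 - 2^2)/2 + (1y + 2)*(5 - 2)
  = 21 + (1y + 2)*3
  = 21 + 3y + 6
  = 27 + 3y
Step 2: Integrate over y in [0,2]:
  integral(27 + 3y, y=0..2)
  = 27*2 + 3*(2^2 - 0^2)/2
  = 54 + 6
  = 60


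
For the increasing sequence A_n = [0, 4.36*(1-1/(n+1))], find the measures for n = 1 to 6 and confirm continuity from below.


By continuity of measure from below: if A_n increases to A, then m(A_n) -> m(A).
Here A = [0, 4.36], so m(A) = 4.36
Step 1: a_1 = 4.36*(1 - 1/2) = 2.18, m(A_1) = 2.18
Step 2: a_2 = 4.36*(1 - 1/3) = 2.9067, m(A_2) = 2.9067
Step 3: a_3 = 4.36*(1 - 1/4) = 3.27, m(A_3) = 3.27
Step 4: a_4 = 4.36*(1 - 1/5) = 3.488, m(A_4) = 3.488
Step 5: a_5 = 4.36*(1 - 1/6) = 3.6333, m(A_5) = 3.6333
Step 6: a_6 = 4.36*(1 - 1/7) = 3.7371, m(A_6) = 3.7371
Limit: m(A_n) -> m([0,4.36]) = 4.36


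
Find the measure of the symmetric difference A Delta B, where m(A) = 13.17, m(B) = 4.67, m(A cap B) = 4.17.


m(A Delta B) = m(A) + m(B) - 2*m(A n B)
= 13.17 + 4.67 - 2*4.17
= 13.17 + 4.67 - 8.34
= 9.5


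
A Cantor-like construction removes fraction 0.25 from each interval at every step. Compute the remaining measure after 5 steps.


Step 1: At each step, fraction remaining = 1 - 0.25 = 0.75
Step 2: After 5 steps, measure = (0.75)^5
Step 3: Computing the power step by step:
  After step 1: 0.75
  After step 2: 0.5625
  After step 3: 0.421875
  After step 4: 0.316406
  After step 5: 0.237305
Result = 0.237305


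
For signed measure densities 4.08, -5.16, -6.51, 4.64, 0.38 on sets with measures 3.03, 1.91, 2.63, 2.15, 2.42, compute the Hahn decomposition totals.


Step 1: Compute signed measure on each set:
  Set 1: 4.08 * 3.03 = 12.3624
  Set 2: -5.16 * 1.91 = -9.8556
  Set 3: -6.51 * 2.63 = -17.1213
  Set 4: 4.64 * 2.15 = 9.976
  Set 5: 0.38 * 2.42 = 0.9196
Step 2: Total signed measure = (12.3624) + (-9.8556) + (-17.1213) + (9.976) + (0.9196)
     = -3.7189
Step 3: Positive part mu+(X) = sum of positive contributions = 23.258
Step 4: Negative part mu-(X) = |sum of negative contributions| = 26.9769


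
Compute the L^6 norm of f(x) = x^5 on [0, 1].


Step 1: ||f||_6 = (integral_0^1 |x^5|^6 dx)^(1/6)
     = (integral_0^1 x^30 dx)^(1/6)
Step 2: integral_0^1 x^30 dx = [x^31/(31)] from 0 to 1 = 1^31/31
     = 1/31 = 0.032258
Step 3: ||f||_6 = (0.032258)^(1/6) = 0.564209


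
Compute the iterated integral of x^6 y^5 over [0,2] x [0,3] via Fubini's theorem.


By Fubini's theorem, the double integral factors as a product of single integrals:
Step 1: integral_0^2 x^6 dx = [x^7/7] from 0 to 2
     = 2^7/7 = 18.285714
Step 2: integral_0^3 y^5 dy = [y^6/6] from 0 to 3
     = 3^6/6 = 121.5
Step 3: Double integral = 18.285714 * 121.5 = 2221.714286


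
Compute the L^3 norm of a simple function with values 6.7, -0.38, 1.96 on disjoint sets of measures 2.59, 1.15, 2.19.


Step 1: Compute |f_i|^3 for each value:
  |6.7|^3 = 300.763
  |-0.38|^3 = 0.054872
  |1.96|^3 = 7.529536
Step 2: Multiply by measures and sum:
  300.763 * 2.59 = 778.97617
  0.054872 * 1.15 = 0.063103
  7.529536 * 2.19 = 16.489684
Sum = 778.97617 + 0.063103 + 16.489684 = 795.528957
Step 3: Take the p-th root:
||f||_3 = (795.528957)^(1/3) = 9.265851


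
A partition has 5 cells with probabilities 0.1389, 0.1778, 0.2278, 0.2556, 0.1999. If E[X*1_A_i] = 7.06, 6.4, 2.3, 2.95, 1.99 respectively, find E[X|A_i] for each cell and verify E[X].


For each cell A_i: E[X|A_i] = E[X*1_A_i] / P(A_i)
Step 1: E[X|A_1] = 7.06 / 0.1389 = 50.827934
Step 2: E[X|A_2] = 6.4 / 0.1778 = 35.995501
Step 3: E[X|A_3] = 2.3 / 0.2278 = 10.096576
Step 4: E[X|A_4] = 2.95 / 0.2556 = 11.541471
Step 5: E[X|A_5] = 1.99 / 0.1999 = 9.954977
Verification: E[X] = sum E[X*1_A_i] = 7.06 + 6.4 + 2.3 + 2.95 + 1.99 = 20.7


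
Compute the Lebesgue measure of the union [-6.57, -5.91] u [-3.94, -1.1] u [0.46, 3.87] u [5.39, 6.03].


For pairwise disjoint intervals, m(union) = sum of lengths.
= (-5.91 - -6.57) + (-1.1 - -3.94) + (3.87 - 0.46) + (6.03 - 5.39)
= 0.66 + 2.84 + 3.41 + 0.64
= 7.55


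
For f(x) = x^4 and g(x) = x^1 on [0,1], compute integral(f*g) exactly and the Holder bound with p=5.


Step 1: Exact integral of f*g = integral(x^5, 0, 1) = 1/6
     = 0.166667
Step 2: Holder bound with p=5, q=1.25:
  ||f||_p = (integral x^20 dx)^(1/5) = (1/21)^(1/5) = 0.543946
  ||g||_q = (integral x^1.25 dx)^(1/1.25) = (1/2.25)^(1/1.25) = 0.522702
Step 3: Holder bound = ||f||_p * ||g||_q = 0.543946 * 0.522702 = 0.284322
Verification: 0.166667 <= 0.284322 (Holder holds)


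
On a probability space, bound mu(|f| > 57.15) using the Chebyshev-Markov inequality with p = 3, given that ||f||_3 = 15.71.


Chebyshev/Markov inequality: mu(|f| > eps) <= (||f||_p / eps)^p
Step 1: ||f||_3 / eps = 15.71 / 57.15 = 0.274891
Step 2: Raise to power p = 3:
  (0.274891)^3 = 0.020772
Step 3: Therefore mu(|f| > 57.15) <= 0.020772


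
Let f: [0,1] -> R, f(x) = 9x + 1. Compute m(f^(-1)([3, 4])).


f^(-1)([3, 4]) = {x : 3 <= 9x + 1 <= 4}
Solving: (3 - 1)/9 <= x <= (4 - 1)/9
= [0.222222, 0.333333]
Intersecting with [0,1]: [0.222222, 0.333333]
Measure = 0.333333 - 0.222222 = 0.111111


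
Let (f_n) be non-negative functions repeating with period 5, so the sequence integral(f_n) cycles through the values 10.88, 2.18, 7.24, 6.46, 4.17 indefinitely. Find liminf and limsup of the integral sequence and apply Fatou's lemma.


The sequence (integral(f_n)) is periodic with period 5, repeating the values 10.88, 2.18, 7.24, 6.46, 4.17 indefinitely.
Step 1: For a periodic sequence, every tail (a_m, a_(m+1), ...) contains all 5 period values infinitely often.
Step 2: Hence inf of every tail = min of the period values = min(10.88, 2.18, 7.24, 6.46, 4.17) = 2.18.
        liminf_n integral(f_n) = sup over m of (inf of tail from m) = 2.18.
Step 3: Similarly sup of every tail = max of the period values = 10.88.
        limsup_n integral(f_n) = 10.88.
Step 4: Fatou's lemma: integral(liminf_n f_n) <= liminf_n integral(f_n) = 2.18.
        So the integral of the pointwise liminf is at most 2.18.


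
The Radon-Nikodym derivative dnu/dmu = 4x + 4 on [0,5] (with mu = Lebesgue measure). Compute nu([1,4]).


nu(A) = integral_A (dnu/dmu) dmu = integral_1^4 (4x + 4) dx
Step 1: Antiderivative F(x) = (4/2)x^2 + 4x
Step 2: F(4) = (4/2)*4^2 + 4*4 = 32 + 16 = 48
Step 3: F(1) = (4/2)*1^2 + 4*1 = 2 + 4 = 6
Step 4: nu([1,4]) = F(4) - F(1) = 48 - 6 = 42


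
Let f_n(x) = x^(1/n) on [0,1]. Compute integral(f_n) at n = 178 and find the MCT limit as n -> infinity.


At n = 178: f_178(x) = x^(1/178).
Step 1: integral(x^(1/178), 0, 1) = [x^(1/178+1) / (1/178+1)] from 0 to 1
     = 1 / (1/178 + 1) = 1 / ((178+1)/178) = 178/(178+1)
     = 178/179 = 0.994413
Step 2: As n -> infinity, f_n(x) = x^(1/n) -> 1 for x in (0,1], and f_n is increasing in n.
By MCT, lim_n integral(f_n) = integral(lim_n f_n) = integral(1, 0, 1) = 1.
Step 3: Verify convergence: 178/179 = 0.994413 -> 1


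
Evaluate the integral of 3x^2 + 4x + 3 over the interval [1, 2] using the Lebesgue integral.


The Lebesgue integral of a Riemann-integrable function agrees with the Riemann integral.
Antiderivative F(x) = (3/3)x^3 + (4/2)x^2 + 3x
F(2) = (3/3)*2^3 + (4/2)*2^2 + 3*2
     = (3/3)*8 + (4/2)*4 + 3*2
     = 8 + 8 + 6
     = 22
F(1) = 6
Integral = F(2) - F(1) = 22 - 6 = 16


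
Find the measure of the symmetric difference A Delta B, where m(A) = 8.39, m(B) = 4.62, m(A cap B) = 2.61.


m(A Delta B) = m(A) + m(B) - 2*m(A n B)
= 8.39 + 4.62 - 2*2.61
= 8.39 + 4.62 - 5.22
= 7.79


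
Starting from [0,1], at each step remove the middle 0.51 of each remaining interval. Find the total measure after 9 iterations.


Step 1: At each step, fraction remaining = 1 - 0.51 = 0.49
Step 2: After 9 steps, measure = (0.49)^9
Result = 0.001628


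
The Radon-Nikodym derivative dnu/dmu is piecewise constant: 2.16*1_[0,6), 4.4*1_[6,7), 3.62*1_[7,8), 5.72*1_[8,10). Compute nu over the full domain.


Integrate each piece of the Radon-Nikodym derivative:
Step 1: integral_0^6 2.16 dx = 2.16*(6-0) = 2.16*6 = 12.96
Step 2: integral_6^7 4.4 dx = 4.4*(7-6) = 4.4*1 = 4.4
Step 3: integral_7^8 3.62 dx = 3.62*(8-7) = 3.62*1 = 3.62
Step 4: integral_8^10 5.72 dx = 5.72*(10-8) = 5.72*2 = 11.44
Total: 12.96 + 4.4 + 3.62 + 11.44 = 32.42


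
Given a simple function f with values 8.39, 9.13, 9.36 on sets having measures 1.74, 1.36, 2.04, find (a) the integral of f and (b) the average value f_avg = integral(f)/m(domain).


Step 1: Integral = sum(value_i * measure_i)
= 8.39*1.74 + 9.13*1.36 + 9.36*2.04
= 14.5986 + 12.4168 + 19.0944
= 46.1098
Step 2: Total measure of domain = 1.74 + 1.36 + 2.04 = 5.14
Step 3: Average value = 46.1098 / 5.14 = 8.970778


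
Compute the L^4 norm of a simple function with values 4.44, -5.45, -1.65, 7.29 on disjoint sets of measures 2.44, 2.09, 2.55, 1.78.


Step 1: Compute |f_i|^4 for each value:
  |4.44|^4 = 388.626025
  |-5.45|^4 = 882.238506
  |-1.65|^4 = 7.412006
  |7.29|^4 = 2824.295365
Step 2: Multiply by measures and sum:
  388.626025 * 2.44 = 948.247501
  882.238506 * 2.09 = 1843.878478
  7.412006 * 2.55 = 18.900616
  2824.295365 * 1.78 = 5027.245749
Sum = 948.247501 + 1843.878478 + 18.900616 + 5027.245749 = 7838.272344
Step 3: Take the p-th root:
||f||_4 = (7838.272344)^(1/4) = 9.409252


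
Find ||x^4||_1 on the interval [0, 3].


Step 1: ||f||_1 = (integral_0^3 |x^4|^1 dx)^(1/1)
     = (integral_0^3 x^4 dx)^(1/1)
Step 2: integral_0^3 x^4 dx = [x^5/(5)] from 0 to 3 = 3^5/5
     = 243/5 = 48.6
Step 3: ||f||_1 = (48.6)^(1/1) = 48.6


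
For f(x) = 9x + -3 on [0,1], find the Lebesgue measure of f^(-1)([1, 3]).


f^(-1)([1, 3]) = {x : 1 <= 9x + -3 <= 3}
Solving: (1 - -3)/9 <= x <= (3 - -3)/9
= [0.444444, 0.666667]
Intersecting with [0,1]: [0.444444, 0.666667]
Measure = 0.666667 - 0.444444 = 0.222222


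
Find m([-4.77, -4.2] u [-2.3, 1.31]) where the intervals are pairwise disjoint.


For pairwise disjoint intervals, m(union) = sum of lengths.
= (-4.2 - -4.77) + (1.31 - -2.3)
= 0.57 + 3.61
= 4.18


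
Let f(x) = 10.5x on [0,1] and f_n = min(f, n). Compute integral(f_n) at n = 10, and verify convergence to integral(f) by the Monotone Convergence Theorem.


f(x) = 10.5x on [0,1]; f_n(x) = min(10.5x, n). At n = 10:
Step 1: f(x) reaches 10 at x = 10/10.5 = 0.952381
Step 2: integral(f_10) = integral(10.5x, 0, 0.952381) + integral(10, 0.952381, 1)
       = 10.5*0.952381^2/2 + 10*(1 - 0.952381)
       = 4.761905 + 0.47619
       = 5.238095
Step 3: As n -> infinity, f_n increases to f, so by MCT integral(f_n) -> integral(f) = 10.5/2 = 5.25.
Convergence: integral(f_10) = 5.238095 -> 5.25 as n -> infinity


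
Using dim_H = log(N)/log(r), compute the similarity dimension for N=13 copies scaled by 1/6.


For a self-similar set with N copies scaled by 1/r:
dim_H = log(N)/log(r) = log(13)/log(6)
= 2.564949/1.791759
= 1.431525


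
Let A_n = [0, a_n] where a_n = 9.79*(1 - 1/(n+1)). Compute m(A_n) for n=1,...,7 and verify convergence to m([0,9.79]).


By continuity of measure from below: if A_n increases to A, then m(A_n) -> m(A).
Here A = [0, 9.79], so m(A) = 9.79
Step 1: a_1 = 9.79*(1 - 1/2) = 4.895, m(A_1) = 4.895
Step 2: a_2 = 9.79*(1 - 1/3) = 6.5267, m(A_2) = 6.5267
Step 3: a_3 = 9.79*(1 - 1/4) = 7.3425, m(A_3) = 7.3425
Step 4: a_4 = 9.79*(1 - 1/5) = 7.832, m(A_4) = 7.832
Step 5: a_5 = 9.79*(1 - 1/6) = 8.1583, m(A_5) = 8.1583
Step 6: a_6 = 9.79*(1 - 1/7) = 8.3914, m(A_6) = 8.3914
Step 7: a_7 = 9.79*(1 - 1/8) = 8.5663, m(A_7) = 8.5663
Limit: m(A_n) -> m([0,9.79]) = 9.79


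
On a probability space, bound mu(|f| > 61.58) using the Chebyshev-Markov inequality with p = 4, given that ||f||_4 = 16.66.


Chebyshev/Markov inequality: mu(|f| > eps) <= (||f||_p / eps)^p
Step 1: ||f||_4 / eps = 16.66 / 61.58 = 0.270542
Step 2: Raise to power p = 4:
  (0.270542)^4 = 0.005357
Step 3: Therefore mu(|f| > 61.58) <= 0.005357


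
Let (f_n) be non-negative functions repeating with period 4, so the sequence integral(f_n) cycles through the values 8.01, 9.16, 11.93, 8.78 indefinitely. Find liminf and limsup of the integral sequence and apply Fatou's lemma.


The sequence (integral(f_n)) is periodic with period 4, repeating the values 8.01, 9.16, 11.93, 8.78 indefinitely.
Step 1: For a periodic sequence, every tail (a_m, a_(m+1), ...) contains all 4 period values infinitely often.
Step 2: Hence inf of every tail = min of the period values = min(8.01, 9.16, 11.93, 8.78) = 8.01.
        liminf_n integral(f_n) = sup over m of (inf of tail from m) = 8.01.
Step 3: Similarly sup of every tail = max of the period values = 11.93.
        limsup_n integral(f_n) = 11.93.
Step 4: Fatou's lemma: integral(liminf_n f_n) <= liminf_n integral(f_n) = 8.01.
        So the integral of the pointwise liminf is at most 8.01.


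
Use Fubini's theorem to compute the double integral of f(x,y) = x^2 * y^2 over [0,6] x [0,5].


By Fubini's theorem, the double integral factors as a product of single integrals:
Step 1: integral_0^6 x^2 dx = [x^3/3] from 0 to 6
     = 6^3/3 = 72
Step 2: integral_0^5 y^2 dy = [y^3/3] from 0 to 5
     = 5^3/3 = 41.666667
Step 3: Double integral = 72 * 41.666667 = 3000


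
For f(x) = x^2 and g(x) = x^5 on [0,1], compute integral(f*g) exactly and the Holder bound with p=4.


Step 1: Exact integral of f*g = integral(x^7, 0, 1) = 1/8
     = 0.125
Step 2: Holder bound with p=4, q=1.333333:
  ||f||_p = (integral x^8 dx)^(1/4) = (1/9)^(1/4) = 0.57735
  ||g||_q = (integral x^6.666667 dx)^(1/1.333333) = (1/7.666667)^(1/1.333333) = 0.217043
Step 3: Holder bound = ||f||_p * ||g||_q = 0.57735 * 0.217043 = 0.12531
Verification: 0.125 <= 0.12531 (Holder holds)


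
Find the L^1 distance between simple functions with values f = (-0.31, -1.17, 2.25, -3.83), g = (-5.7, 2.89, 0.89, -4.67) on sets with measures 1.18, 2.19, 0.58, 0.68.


Step 1: Compute differences f_i - g_i:
  -0.31 - -5.7 = 5.39
  -1.17 - 2.89 = -4.06
  2.25 - 0.89 = 1.36
  -3.83 - -4.67 = 0.84
Step 2: Compute |diff|^1 * measure for each set:
  |5.39|^1 * 1.18 = 5.39 * 1.18 = 6.3602
  |-4.06|^1 * 2.19 = 4.06 * 2.19 = 8.8914
  |1.36|^1 * 0.58 = 1.36 * 0.58 = 0.7888
  |0.84|^1 * 0.68 = 0.84 * 0.68 = 0.5712
Step 3: Sum = 16.6116
Step 4: ||f-g||_1 = (16.6116)^(1/1) = 16.6116


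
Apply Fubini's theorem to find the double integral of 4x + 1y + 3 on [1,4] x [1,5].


By Fubini, integrate in x first, then y.
Step 1: Fix y, integrate over x in [1,4]:
  integral(4x + 1y + 3, x=1..4)
  = 4*(4^2 - 1^2)/2 + (1y + 3)*(4 - 1)
  = 30 + (1y + 3)*3
  = 30 + 3y + 9
  = 39 + 3y
Step 2: Integrate over y in [1,5]:
  integral(39 + 3y, y=1..5)
  = 39*4 + 3*(5^2 - 1^2)/2
  = 156 + 36
  = 192


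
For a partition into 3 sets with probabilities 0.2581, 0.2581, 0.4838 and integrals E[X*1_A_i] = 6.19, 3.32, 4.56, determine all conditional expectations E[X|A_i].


For each cell A_i: E[X|A_i] = E[X*1_A_i] / P(A_i)
Step 1: E[X|A_1] = 6.19 / 0.2581 = 23.982952
Step 2: E[X|A_2] = 3.32 / 0.2581 = 12.863231
Step 3: E[X|A_3] = 4.56 / 0.4838 = 9.425382
Verification: E[X] = sum E[X*1_A_i] = 6.19 + 3.32 + 4.56 = 14.07


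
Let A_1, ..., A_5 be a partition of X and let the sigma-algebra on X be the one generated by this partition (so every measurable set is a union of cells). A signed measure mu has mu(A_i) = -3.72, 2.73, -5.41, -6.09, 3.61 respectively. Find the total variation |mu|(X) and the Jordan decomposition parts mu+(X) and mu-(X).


Step 1: Every measurable set is a union of atoms (the cells / points), so a Hahn decomposition is
  obtained by grouping atoms by sign: P = union of atoms with mu > 0, N = union of the remaining atoms.
  Atoms in P (indices): 2, 5;  atoms in N (indices): 1, 3, 4
  Positive values: 2.73, 3.61
  Negative values: -3.72, -5.41, -6.09
Step 2: mu+(X) = mu(P) = sum of positive atom values = 6.34
Step 3: mu-(X) = -mu(N) = sum of |negative atom values| = 15.22
Step 4: |mu|(X) = mu+(X) + mu-(X) = 6.34 + 15.22 = 21.56


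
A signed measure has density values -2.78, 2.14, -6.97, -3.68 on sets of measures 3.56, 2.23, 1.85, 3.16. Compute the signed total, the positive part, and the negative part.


Step 1: Compute signed measure on each set:
  Set 1: -2.78 * 3.56 = -9.8968
  Set 2: 2.14 * 2.23 = 4.7722
  Set 3: -6.97 * 1.85 = -12.8945
  Set 4: -3.68 * 3.16 = -11.6288
Step 2: Total signed measure = (-9.8968) + (4.7722) + (-12.8945) + (-11.6288)
     = -29.6479
Step 3: Positive part mu+(X) = sum of positive contributions = 4.7722
Step 4: Negative part mu-(X) = |sum of negative contributions| = 34.4201


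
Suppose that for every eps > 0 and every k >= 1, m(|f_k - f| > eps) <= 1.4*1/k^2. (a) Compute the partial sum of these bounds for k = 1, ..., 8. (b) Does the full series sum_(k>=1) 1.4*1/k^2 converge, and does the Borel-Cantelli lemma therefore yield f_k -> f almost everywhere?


Step 1: List the terms 1.4*1/k^2 for k = 1 to 8:
  k=1: 1.4
  k=2: 0.35
  k=3: 0.155556
  k=4: 0.0875
  k=5: 0.056
  k=6: 0.038889
  k=7: 0.028571
  k=8: 0.021875
Step 2: Partial sum = 1.4 + 0.35 + 0.155556 + 0.0875 + 0.056 + 0.038889 + 0.028571 + 0.021875
     = 2.138391
Step 3: The full series sum_(k>=1) 1.4*1/k^2 converges (p-series with p = 2 > 1; a constant multiple of a convergent series converges).
Step 4: Fix eps > 0. Since sum_k m(|f_k - f| > eps) < infinity, the Borel-Cantelli lemma gives
        m(limsup_k {|f_k - f| > eps}) = 0, i.e. for a.e. x, |f_k(x) - f(x)| <= eps for all large k.
        Applying this with eps = 1/j for j = 1, 2, ... and intersecting the countably many full-measure sets,
        for a.e. x we get limsup_k |f_k(x) - f(x)| <= 1/j for every j, hence f_k -> f almost everywhere.
Conclusion: series converges; Borel-Cantelli yields f_k -> f a.e.


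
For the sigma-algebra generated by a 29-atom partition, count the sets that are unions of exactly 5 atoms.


Each element of F is a union of some subset of the 29 atoms.
Elements that are unions of exactly 5 atoms correspond to 5-element subsets of the 29 atoms.
Count = C(29, 5) = 29! / (5! * 24!) = 118755.


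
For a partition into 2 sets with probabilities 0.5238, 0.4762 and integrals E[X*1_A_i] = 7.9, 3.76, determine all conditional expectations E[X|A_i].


For each cell A_i: E[X|A_i] = E[X*1_A_i] / P(A_i)
Step 1: E[X|A_1] = 7.9 / 0.5238 = 15.082092
Step 2: E[X|A_2] = 3.76 / 0.4762 = 7.895842
Verification: E[X] = sum E[X*1_A_i] = 7.9 + 3.76 = 11.66


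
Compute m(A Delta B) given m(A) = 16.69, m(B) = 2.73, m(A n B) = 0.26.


m(A Delta B) = m(A) + m(B) - 2*m(A n B)
= 16.69 + 2.73 - 2*0.26
= 16.69 + 2.73 - 0.52
= 18.9


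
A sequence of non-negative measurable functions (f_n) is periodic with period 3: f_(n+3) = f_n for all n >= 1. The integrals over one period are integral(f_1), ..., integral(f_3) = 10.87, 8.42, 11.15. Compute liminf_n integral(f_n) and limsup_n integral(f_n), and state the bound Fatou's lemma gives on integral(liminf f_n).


The sequence (integral(f_n)) is periodic with period 3, repeating the values 10.87, 8.42, 11.15 indefinitely.
Step 1: For a periodic sequence, every tail (a_m, a_(m+1), ...) contains all 3 period values infinitely often.
Step 2: Hence inf of every tail = min of the period values = min(10.87, 8.42, 11.15) = 8.42.
        liminf_n integral(f_n) = sup over m of (inf of tail from m) = 8.42.
Step 3: Similarly sup of every tail = max of the period values = 11.15.
        limsup_n integral(f_n) = 11.15.
Step 4: Fatou's lemma: integral(liminf_n f_n) <= liminf_n integral(f_n) = 8.42.
        So the integral of the pointwise liminf is at most 8.42.


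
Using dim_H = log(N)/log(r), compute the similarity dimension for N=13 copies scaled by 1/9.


For a self-similar set with N copies scaled by 1/r:
dim_H = log(N)/log(r) = log(13)/log(9)
= 2.564949/2.197225
= 1.167359


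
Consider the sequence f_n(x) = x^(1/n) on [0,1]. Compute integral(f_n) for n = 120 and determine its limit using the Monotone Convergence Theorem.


At n = 120: f_120(x) = x^(1/120).
Step 1: integral(x^(1/120), 0, 1) = [x^(1/120+1) / (1/120+1)] from 0 to 1
     = 1 / (1/120 + 1) = 1 / ((120+1)/120) = 120/(120+1)
     = 120/121 = 0.991736
Step 2: As n -> infinity, f_n(x) = x^(1/n) -> 1 for x in (0,1], and f_n is increasing in n.
By MCT, lim_n integral(f_n) = integral(lim_n f_n) = integral(1, 0, 1) = 1.
Step 3: Verify convergence: 120/121 = 0.991736 -> 1


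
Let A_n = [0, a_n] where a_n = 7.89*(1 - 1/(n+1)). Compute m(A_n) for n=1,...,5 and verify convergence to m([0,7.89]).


By continuity of measure from below: if A_n increases to A, then m(A_n) -> m(A).
Here A = [0, 7.89], so m(A) = 7.89
Step 1: a_1 = 7.89*(1 - 1/2) = 3.945, m(A_1) = 3.945
Step 2: a_2 = 7.89*(1 - 1/3) = 5.26, m(A_2) = 5.26
Step 3: a_3 = 7.89*(1 - 1/4) = 5.9175, m(A_3) = 5.9175
Step 4: a_4 = 7.89*(1 - 1/5) = 6.312, m(A_4) = 6.312
Step 5: a_5 = 7.89*(1 - 1/6) = 6.575, m(A_5) = 6.575
Limit: m(A_n) -> m([0,7.89]) = 7.89


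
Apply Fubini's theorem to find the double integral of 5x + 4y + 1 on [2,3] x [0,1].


By Fubini, integrate in x first, then y.
Step 1: Fix y, integrate over x in [2,3]:
  integral(5x + 4y + 1, x=2..3)
  = 5*(3^2 - 2^2)/2 + (4y + 1)*(3 - 2)
  = 12.5 + (4y + 1)*1
  = 12.5 + 4y + 1
  = 13.5 + 4y
Step 2: Integrate over y in [0,1]:
  integral(13.5 + 4y, y=0..1)
  = 13.5*1 + 4*(1^2 - 0^2)/2
  = 13.5 + 2
  = 15.5


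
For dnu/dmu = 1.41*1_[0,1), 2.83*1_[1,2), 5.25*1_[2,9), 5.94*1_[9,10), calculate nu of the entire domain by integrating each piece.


Integrate each piece of the Radon-Nikodym derivative:
Step 1: integral_0^1 1.41 dx = 1.41*(1-0) = 1.41*1 = 1.41
Step 2: integral_1^2 2.83 dx = 2.83*(2-1) = 2.83*1 = 2.83
Step 3: integral_2^9 5.25 dx = 5.25*(9-2) = 5.25*7 = 36.75
Step 4: integral_9^10 5.94 dx = 5.94*(10-9) = 5.94*1 = 5.94
Total: 1.41 + 2.83 + 36.75 + 5.94 = 46.93


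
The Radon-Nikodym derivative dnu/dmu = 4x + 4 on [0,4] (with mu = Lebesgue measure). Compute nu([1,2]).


nu(A) = integral_A (dnu/dmu) dmu = integral_1^2 (4x + 4) dx
Step 1: Antiderivative F(x) = (4/2)x^2 + 4x
Step 2: F(2) = (4/2)*2^2 + 4*2 = 8 + 8 = 16
Step 3: F(1) = (4/2)*1^2 + 4*1 = 2 + 4 = 6
Step 4: nu([1,2]) = F(2) - F(1) = 16 - 6 = 10


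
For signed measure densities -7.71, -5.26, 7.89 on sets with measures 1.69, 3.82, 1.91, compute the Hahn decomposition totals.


Step 1: Compute signed measure on each set:
  Set 1: -7.71 * 1.69 = -13.0299
  Set 2: -5.26 * 3.82 = -20.0932
  Set 3: 7.89 * 1.91 = 15.0699
Step 2: Total signed measure = (-13.0299) + (-20.0932) + (15.0699)
     = -18.0532
Step 3: Positive part mu+(X) = sum of positive contributions = 15.0699
Step 4: Negative part mu-(X) = |sum of negative contributions| = 33.1231


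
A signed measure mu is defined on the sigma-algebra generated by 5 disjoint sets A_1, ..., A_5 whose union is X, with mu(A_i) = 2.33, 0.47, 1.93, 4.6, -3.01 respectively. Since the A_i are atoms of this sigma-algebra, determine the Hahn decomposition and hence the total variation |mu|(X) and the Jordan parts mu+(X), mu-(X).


Step 1: Every measurable set is a union of atoms (the cells / points), so a Hahn decomposition is
  obtained by grouping atoms by sign: P = union of atoms with mu > 0, N = union of the remaining atoms.
  Atoms in P (indices): 1, 2, 3, 4;  atoms in N (indices): 5
  Positive values: 2.33, 0.47, 1.93, 4.6
  Negative values: -3.01
Step 2: mu+(X) = mu(P) = sum of positive atom values = 9.33
Step 3: mu-(X) = -mu(N) = sum of |negative atom values| = 3.01
Step 4: |mu|(X) = mu+(X) + mu-(X) = 9.33 + 3.01 = 12.34


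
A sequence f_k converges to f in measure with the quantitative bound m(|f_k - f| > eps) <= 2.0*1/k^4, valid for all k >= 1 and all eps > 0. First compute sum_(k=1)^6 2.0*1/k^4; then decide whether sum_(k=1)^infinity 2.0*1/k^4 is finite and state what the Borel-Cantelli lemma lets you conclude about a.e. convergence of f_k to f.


Step 1: List the terms 2.0*1/k^4 for k = 1 to 6:
  k=1: 2
  k=2: 0.125
  k=3: 0.024691
  k=4: 0.007812
  k=5: 0.0032
  k=6: 0.001543
Step 2: Partial sum = 2 + 0.125 + 0.024691 + 0.007812 + 0.0032 + 0.001543
     = 2.162247
Step 3: The full series sum_(k>=1) 2.0*1/k^4 converges (p-series with p = 4 > 1; a constant multiple of a convergent series converges).
Step 4: Fix eps > 0. Since sum_k m(|f_k - f| > eps) < infinity, the Borel-Cantelli lemma gives
        m(limsup_k {|f_k - f| > eps}) = 0, i.e. for a.e. x, |f_k(x) - f(x)| <= eps for all large k.
        Applying this with eps = 1/j for j = 1, 2, ... and intersecting the countably many full-measure sets,
        for a.e. x we get limsup_k |f_k(x) - f(x)| <= 1/j for every j, hence f_k -> f almost everywhere.
Conclusion: series converges; Borel-Cantelli yields f_k -> f a.e.


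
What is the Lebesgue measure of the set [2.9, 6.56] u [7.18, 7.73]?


For pairwise disjoint intervals, m(union) = sum of lengths.
= (6.56 - 2.9) + (7.73 - 7.18)
= 3.66 + 0.55
= 4.21


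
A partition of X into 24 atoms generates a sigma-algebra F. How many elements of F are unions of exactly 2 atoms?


Each element of F is a union of some subset of the 24 atoms.
Elements that are unions of exactly 2 atoms correspond to 2-element subsets of the 24 atoms.
Count = C(24, 2) = 24! / (2! * 22!) = 276.


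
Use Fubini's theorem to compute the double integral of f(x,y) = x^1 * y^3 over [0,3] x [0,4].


By Fubini's theorem, the double integral factors as a product of single integrals:
Step 1: integral_0^3 x^1 dx = [x^2/2] from 0 to 3
     = 3^2/2 = 4.5
Step 2: integral_0^4 y^3 dy = [y^4/4] from 0 to 4
     = 4^4/4 = 64
Step 3: Double integral = 4.5 * 64 = 288


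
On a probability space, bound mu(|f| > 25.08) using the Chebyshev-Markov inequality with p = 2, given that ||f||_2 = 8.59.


Chebyshev/Markov inequality: mu(|f| > eps) <= (||f||_p / eps)^p
Step 1: ||f||_2 / eps = 8.59 / 25.08 = 0.342504
Step 2: Raise to power p = 2:
  (0.342504)^2 = 0.117309
Step 3: Therefore mu(|f| > 25.08) <= 0.117309


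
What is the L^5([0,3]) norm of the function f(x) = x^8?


Step 1: ||f||_5 = (integral_0^3 |x^8|^5 dx)^(1/5)
     = (integral_0^3 x^40 dx)^(1/5)
Step 2: integral_0^3 x^40 dx = [x^41/(41)] from 0 to 3 = 3^41/41
     = 36472996377170786403/41 = 8.895853e+17
Step 3: ||f||_5 = (8.895853e+17)^(1/5) = 3888.996187


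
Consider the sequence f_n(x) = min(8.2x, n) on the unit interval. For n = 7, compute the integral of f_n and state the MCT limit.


f(x) = 8.2x on [0,1]; f_n(x) = min(8.2x, n). At n = 7:
Step 1: f(x) reaches 7 at x = 7/8.2 = 0.853659
Step 2: integral(f_7) = integral(8.2x, 0, 0.853659) + integral(7, 0.853659, 1)
       = 8.2*0.853659^2/2 + 7*(1 - 0.853659)
       = 2.987805 + 1.02439
       = 4.012195
Step 3: As n -> infinity, f_n increases to f, so by MCT integral(f_n) -> integral(f) = 8.2/2 = 4.1.
Convergence: integral(f_7) = 4.012195 -> 4.1 as n -> infinity


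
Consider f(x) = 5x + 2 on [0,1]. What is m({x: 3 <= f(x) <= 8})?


f^(-1)([3, 8]) = {x : 3 <= 5x + 2 <= 8}
Solving: (3 - 2)/5 <= x <= (8 - 2)/5
= [0.2, 1.2]
Intersecting with [0,1]: [0.2, 1]
Measure = 1 - 0.2 = 0.8


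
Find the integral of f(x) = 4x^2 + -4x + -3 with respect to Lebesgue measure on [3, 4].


The Lebesgue integral of a Riemann-integrable function agrees with the Riemann integral.
Antiderivative F(x) = (4/3)x^3 + (-4/2)x^2 + -3x
F(4) = (4/3)*4^3 + (-4/2)*4^2 + -3*4
     = (4/3)*64 + (-4/2)*16 + -3*4
     = 85.333333 + -32 + -12
     = 41.333333
F(3) = 9
Integral = F(4) - F(3) = 41.333333 - 9 = 32.333333
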